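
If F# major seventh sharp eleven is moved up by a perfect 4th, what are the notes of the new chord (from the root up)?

B D# F# A# E#

Transposed root: F# → B (perfect 4th up). So we spell B major seventh sharp eleven:
root → B
3rd (major 3rd) → D#
5th (perfect 5th) → F#
7th (major 7th) → A#
11th (augmented 11th) → E#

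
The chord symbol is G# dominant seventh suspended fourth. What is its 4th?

C#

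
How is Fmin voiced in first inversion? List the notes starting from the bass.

Ab, C, F

In root position, Fmin is F–Ab–C.
First inversion puts the third (Ab) in the bass.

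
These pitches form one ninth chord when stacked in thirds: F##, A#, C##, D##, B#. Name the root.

B#

Arranged so that each adjacent pair is a third by letter name: B# – D## – F## – A# – C##.
The bottom of that stack, B#, is the root (this is B# dominant ninth).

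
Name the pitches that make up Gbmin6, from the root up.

Root Gb, quality minor sixth:
root → Gb
3rd (minor 3rd) → Bbb
5th (perfect 5th) → Db
6th (major 6th) → Eb

Gb  Bbb  Db  Eb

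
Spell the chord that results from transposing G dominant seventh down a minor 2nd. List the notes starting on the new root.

F♯ A♯ C♯ E

G down a minor 2nd → F♯. New chord: F♯ dominant seventh.
F♯ — root
A♯ — major 3rd
C♯ — perfect 5th
E — minor 7th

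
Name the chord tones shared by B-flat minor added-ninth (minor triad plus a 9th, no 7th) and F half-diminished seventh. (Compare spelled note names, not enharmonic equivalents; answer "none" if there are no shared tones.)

B-flat minor added-ninth: B-flat D-flat F C
F half-diminished seventh: F A-flat C-flat E-flat
Common to both → F.

F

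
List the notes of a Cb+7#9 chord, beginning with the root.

Cb Eb G Bbb D

Cb+7#9: dominant seventh sharp nine sharp five on Cb.
Cb — root
Eb — major 3rd
G — augmented 5th
Bbb — minor 7th
D — augmented 9th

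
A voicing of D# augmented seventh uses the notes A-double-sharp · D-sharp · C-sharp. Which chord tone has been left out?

F-double-sharp

D# augmented seventh = D-sharp, F-double-sharp, A-double-sharp, C-sharp. The voicing lacks the 3rd (major 3rd), F-double-sharp.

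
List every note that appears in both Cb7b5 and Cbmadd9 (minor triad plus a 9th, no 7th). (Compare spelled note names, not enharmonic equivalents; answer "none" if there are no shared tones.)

C♭

Cb7b5: C♭ E♭ G𝄫 B𝄫
Cbmadd9: C♭ E𝄫 G♭ D♭
Common to both → C♭.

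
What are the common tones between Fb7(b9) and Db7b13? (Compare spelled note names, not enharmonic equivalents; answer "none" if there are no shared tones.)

Ab Cb

Fb7(b9): Fb Ab Cb Ebb Gbb
Db7b13: Db F Ab Cb Bbb
Common to both → Ab, Cb.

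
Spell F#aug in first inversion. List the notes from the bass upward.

A♯  C𝄪  F♯

In root position, F#aug is F♯–A♯–C𝄪.
First inversion puts the third (A♯) in the bass.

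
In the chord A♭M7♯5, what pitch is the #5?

Root of A♭M7♯5 = A♭. The 5th is an augmented 5th: A♭ up an augmented 5th → E.

E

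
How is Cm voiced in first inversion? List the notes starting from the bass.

Eb, G, C

In root position, Cm is C–Eb–G.
First inversion puts the third (Eb) in the bass.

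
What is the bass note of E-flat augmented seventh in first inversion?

G

E-flat augmented seventh in root position is E♭–G–B–D♭.
First inversion places the third in the bass, which is G.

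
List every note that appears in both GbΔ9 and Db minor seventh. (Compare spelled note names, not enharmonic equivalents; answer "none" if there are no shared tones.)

GbΔ9: Gb Bb Db F Ab
Db minor seventh: Db Fb Ab Cb
Common to both → Db, Ab.

Db – Ab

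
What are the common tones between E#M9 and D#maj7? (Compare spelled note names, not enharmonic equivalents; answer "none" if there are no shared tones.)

E#M9: E# G## B# D## F##
D#maj7: D# F## A# C##
Common to both → F##.

F##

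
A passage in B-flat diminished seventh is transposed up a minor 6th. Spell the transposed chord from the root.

G-flat, B-double-flat, D-double-flat, F-double-flat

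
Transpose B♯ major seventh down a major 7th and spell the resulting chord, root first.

C#  E#  G#  B#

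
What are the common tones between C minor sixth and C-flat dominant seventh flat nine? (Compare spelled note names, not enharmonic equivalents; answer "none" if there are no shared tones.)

E-flat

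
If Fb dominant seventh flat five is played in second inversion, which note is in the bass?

C-double-flat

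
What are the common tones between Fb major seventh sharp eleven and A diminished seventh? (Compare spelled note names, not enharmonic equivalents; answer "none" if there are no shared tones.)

E-flat

Fb major seventh sharp eleven = F-flat, A-flat, C-flat, E-flat, B-flat.
A diminished seventh = A, C, E-flat, G-flat.
Shared: E-flat.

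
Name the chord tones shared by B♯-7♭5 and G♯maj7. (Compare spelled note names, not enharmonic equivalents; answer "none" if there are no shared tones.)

B♯-7♭5 = B♯, D♯, F♯, A♯.
G♯maj7 = G♯, B♯, D♯, F𝄪.
Shared: B♯, D♯.

B♯, D♯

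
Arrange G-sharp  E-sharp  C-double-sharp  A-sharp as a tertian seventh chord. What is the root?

Arranged so that each adjacent pair is a third by letter name: A-sharp – C-double-sharp – E-sharp – G-sharp.
The bottom of that stack, A-sharp, is the root (this is A-sharp dominant seventh).

A-sharp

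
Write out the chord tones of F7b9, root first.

F – A – C – Eb – Gb

Root F, quality dominant seventh flat nine:
F — root
A — major 3rd
C — perfect 5th
Eb — minor 7th
Gb — minor 9th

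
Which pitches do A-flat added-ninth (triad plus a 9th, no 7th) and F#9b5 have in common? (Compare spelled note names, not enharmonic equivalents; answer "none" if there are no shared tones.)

A-flat added-ninth: Ab C Eb Bb
F#9b5: F# A# C E G#
Common to both → C.

C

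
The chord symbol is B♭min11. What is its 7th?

Ab

B♭min11 is built on Bb; its 7th is a minor 7th above the root.
A seventh above B uses the letter A, and the minor 7th above Bb is Ab.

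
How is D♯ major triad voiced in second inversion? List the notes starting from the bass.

In root position, D♯ major triad is D-sharp–F-double-sharp–A-sharp.
Second inversion puts the fifth (A-sharp) in the bass.

A-sharp – D-sharp – F-double-sharp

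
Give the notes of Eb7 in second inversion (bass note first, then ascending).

Eb7 = Eb–G–Bb–Db; second inversion → fifth (Bb) lowest.

Bb, Db, Eb, G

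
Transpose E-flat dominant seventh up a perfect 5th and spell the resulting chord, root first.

B-flat  D  F  A-flat

Transposed root: E-flat → B-flat (perfect 5th up). So we spell B-flat dominant seventh:
root → B-flat
3rd (major 3rd) → D
5th (perfect 5th) → F
7th (minor 7th) → A-flat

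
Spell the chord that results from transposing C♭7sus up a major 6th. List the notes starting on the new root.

Ab, Db, Eb, Gb

Transposed root: Cb → Ab (major 6th up). So we spell Ab dominant seventh suspended fourth:
- root: Ab
- perfect 4th: Db
- perfect 5th: Eb
- minor 7th: Gb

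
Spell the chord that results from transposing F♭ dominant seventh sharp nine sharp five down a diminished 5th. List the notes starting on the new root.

B♭  D  F♯  A♭  C♯

A diminished 5th down from F♭ is B♭, so the new chord is B♭ dominant seventh sharp nine sharp five.
Root: B♭
Major 3rd (3rd): D
Augmented 5th (5th): F♯
Minor 7th (7th): A♭
Augmented 9th (9th): C♯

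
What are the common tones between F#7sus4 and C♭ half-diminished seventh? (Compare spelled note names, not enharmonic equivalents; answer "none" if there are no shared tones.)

none

F#7sus4 = F#, B, C#, E.
C♭ half-diminished seventh = Cb, Ebb, Gbb, Bbb.
Shared: none.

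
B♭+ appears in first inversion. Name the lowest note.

B♭+ in root position is Bb–D–F#.
First inversion places the third in the bass, which is D.

D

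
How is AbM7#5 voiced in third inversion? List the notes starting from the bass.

G  Ab  C  E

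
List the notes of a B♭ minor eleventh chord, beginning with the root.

Bb, Db, F, Ab, C, Eb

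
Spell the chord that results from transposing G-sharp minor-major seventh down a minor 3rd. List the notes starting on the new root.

G# down a minor 3rd → E#. New chord: E# minor-major seventh.
E# — root
G# — minor 3rd
B# — perfect 5th
D## — major 7th

E#, G#, B#, D##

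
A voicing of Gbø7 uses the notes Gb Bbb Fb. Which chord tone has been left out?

Dbb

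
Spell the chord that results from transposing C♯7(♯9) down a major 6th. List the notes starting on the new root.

C# down a major 6th → E. New chord: E dominant seventh sharp nine.
E — root
G# — major 3rd
B — perfect 5th
D — minor 7th
F## — augmented 9th

E, G#, B, D, F##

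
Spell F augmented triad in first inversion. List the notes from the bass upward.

A C-sharp F

F augmented triad = F–A–C-sharp; first inversion → third (A) lowest.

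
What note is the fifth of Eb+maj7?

Eb+maj7 is built on E♭; its 5th is an augmented 5th above the root.
A fifth above E uses the letter B, and the augmented 5th above E♭ is B.

B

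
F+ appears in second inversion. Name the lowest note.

F+ in root position is F–A–C#.
Second inversion places the fifth in the bass, which is C#.

C#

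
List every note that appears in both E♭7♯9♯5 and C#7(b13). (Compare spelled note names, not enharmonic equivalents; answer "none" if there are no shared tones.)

B

E♭7♯9♯5: Eb G B Db F#
C#7(b13): C# E# G# B A
Common to both → B.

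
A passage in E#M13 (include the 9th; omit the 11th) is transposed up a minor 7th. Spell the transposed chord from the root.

E# up a minor 7th → D#. New chord: D# major thirteenth.
Root: D#
Major 3rd (3rd): F##
Perfect 5th (5th): A#
Major 7th (7th): C##
Major 9th (9th): E#
Major 13th (13th): B#

D# – F## – A# – C## – E# – B#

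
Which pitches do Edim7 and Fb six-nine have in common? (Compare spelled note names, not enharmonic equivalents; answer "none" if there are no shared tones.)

Db

Edim7 = E, G, Bb, Db.
Fb six-nine = Fb, Ab, Cb, Db, Gb.
Shared: Db.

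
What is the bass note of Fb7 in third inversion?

E𝄫

Fb7 = F♭–A♭–C♭–E𝄫. Third inversion → seventh in the bass = E𝄫.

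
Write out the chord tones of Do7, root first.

D F Ab Cb

Root D, quality diminished seventh:
Root: D
Minor 3rd (3rd): F
Diminished 5th (5th): Ab
Diminished 7th (7th): Cb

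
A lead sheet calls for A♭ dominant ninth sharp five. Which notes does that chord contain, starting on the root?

Ab C E Gb Bb

A♭ dominant ninth sharp five: dominant ninth sharp five on Ab.
Ab — root
C — major 3rd
E — augmented 5th
Gb — minor 7th
Bb — major 9th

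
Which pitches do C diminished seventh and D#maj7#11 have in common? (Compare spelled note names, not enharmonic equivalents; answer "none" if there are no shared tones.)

none

C diminished seventh = C, Eb, Gb, Bbb.
D#maj7#11 = D#, F##, A#, C##, G##.
Shared: none.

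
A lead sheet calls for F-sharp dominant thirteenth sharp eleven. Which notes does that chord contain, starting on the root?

Root F♯, quality dominant thirteenth sharp eleven:
root → F♯
3rd (major 3rd) → A♯
5th (perfect 5th) → C♯
7th (minor 7th) → E
9th (major 9th) → G♯
11th (augmented 11th) → B♯
13th (major 13th) → D♯

F♯ – A♯ – C♯ – E – G♯ – B♯ – D♯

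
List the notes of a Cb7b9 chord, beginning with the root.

C♭  E♭  G♭  B𝄫  D𝄫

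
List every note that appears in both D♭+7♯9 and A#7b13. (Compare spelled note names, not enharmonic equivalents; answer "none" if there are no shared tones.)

none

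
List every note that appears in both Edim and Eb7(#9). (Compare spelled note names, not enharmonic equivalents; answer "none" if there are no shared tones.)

G  B♭

Edim: E G B♭
Eb7(#9): E♭ G B♭ D♭ F♯
Common to both → G, B♭.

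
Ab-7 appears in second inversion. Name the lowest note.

Ab-7 = Ab–Cb–Eb–Gb. Second inversion → fifth in the bass = Eb.

Eb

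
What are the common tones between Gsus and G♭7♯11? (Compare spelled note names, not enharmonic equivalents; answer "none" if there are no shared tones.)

C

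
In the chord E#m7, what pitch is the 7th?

D#

E#m7 is built on E#; its 7th is a minor 7th above the root.
A seventh above E uses the letter D, and the minor 7th above E# is D#.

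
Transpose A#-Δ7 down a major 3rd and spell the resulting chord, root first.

A major 3rd down from A♯ is F♯, so the new chord is F♯ minor-major seventh.
root → F♯
3rd (minor 3rd) → A
5th (perfect 5th) → C♯
7th (major 7th) → E♯

F♯  A  C♯  E♯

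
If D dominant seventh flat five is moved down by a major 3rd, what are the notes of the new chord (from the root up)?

B♭  D  F♭  A♭

D down a major 3rd → B♭. New chord: B♭ dominant seventh flat five.
root → B♭
3rd (major 3rd) → D
5th (diminished 5th) → F♭
7th (minor 7th) → A♭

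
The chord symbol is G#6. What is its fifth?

Root of G#6 = G#. The 5th is a perfect 5th: G# up a perfect 5th → D#.

D#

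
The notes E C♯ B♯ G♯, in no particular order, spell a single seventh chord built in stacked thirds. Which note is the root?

C♯

Stacking in thirds gives C♯ – E – G♯ – B♯, so C♯ is the root — C♯ minor-major seventh.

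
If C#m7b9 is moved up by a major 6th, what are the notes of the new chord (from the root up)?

A# C# E# G# B

C# up a major 6th → A#. New chord: A# minor seventh flat nine.
A# — root
C# — minor 3rd
E# — perfect 5th
G# — minor 7th
B — minor 9th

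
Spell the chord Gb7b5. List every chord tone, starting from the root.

Gb7b5: dominant seventh flat five on G♭.
- root: G♭
- major 3rd: B♭
- diminished 5th: D𝄫
- minor 7th: F♭

G♭, B♭, D𝄫, F♭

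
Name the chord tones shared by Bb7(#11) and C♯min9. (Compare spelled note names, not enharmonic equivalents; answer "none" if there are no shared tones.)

E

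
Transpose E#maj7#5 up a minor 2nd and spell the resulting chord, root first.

E# up a minor 2nd → F#. New chord: F# augmented major seventh.
F# — root
A# — major 3rd
C## — augmented 5th
E# — major 7th

F#, A#, C##, E#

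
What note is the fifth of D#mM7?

A#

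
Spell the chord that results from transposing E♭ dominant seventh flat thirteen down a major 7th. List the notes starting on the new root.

F♭, A♭, C♭, E𝄫, D𝄫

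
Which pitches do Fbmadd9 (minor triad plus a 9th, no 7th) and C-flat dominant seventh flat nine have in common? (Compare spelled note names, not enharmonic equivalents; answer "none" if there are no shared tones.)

Fbmadd9: Fb Abb Cb Gb
C-flat dominant seventh flat nine: Cb Eb Gb Bbb Dbb
Common to both → Cb, Gb.

Cb, Gb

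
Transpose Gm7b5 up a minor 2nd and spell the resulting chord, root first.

A♭  C♭  E𝄫  G♭

G up a minor 2nd → A♭. New chord: A♭ half-diminished seventh.
Root: A♭
Minor 3rd (3rd): C♭
Diminished 5th (5th): E𝄫
Minor 7th (7th): G♭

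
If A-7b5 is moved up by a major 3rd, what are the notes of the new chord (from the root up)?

A up a major 3rd → C#. New chord: C# half-diminished seventh.
- root: C#
- minor 3rd: E
- diminished 5th: G
- minor 7th: B

C# E G B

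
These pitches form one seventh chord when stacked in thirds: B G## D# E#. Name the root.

Arranged so that each adjacent pair is a third by letter name: E# – G## – B – D#.
The bottom of that stack, E#, is the root (this is E# dominant seventh flat five).

E#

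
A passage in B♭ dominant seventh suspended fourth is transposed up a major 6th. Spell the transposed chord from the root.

B-flat up a major 6th → G. New chord: G dominant seventh suspended fourth.
- root: G
- perfect 4th: C
- perfect 5th: D
- minor 7th: F

G – C – D – F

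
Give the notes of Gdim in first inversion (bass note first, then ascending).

Bb  Db  G

In root position, Gdim is G–Bb–Db.
First inversion puts the third (Bb) in the bass.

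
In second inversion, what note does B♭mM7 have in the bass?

B♭mM7 = Bb–Db–F–A. Second inversion → fifth in the bass = F.

F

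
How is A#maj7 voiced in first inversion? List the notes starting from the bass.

In root position, A#maj7 is A#–C##–E#–G##.
First inversion puts the third (C##) in the bass.

C##, E#, G##, A#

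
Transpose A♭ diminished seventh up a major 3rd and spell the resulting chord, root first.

A major 3rd up from A-flat is C, so the new chord is C diminished seventh.
- root: C
- minor 3rd: E-flat
- diminished 5th: G-flat
- diminished 7th: B-double-flat

C, E-flat, G-flat, B-double-flat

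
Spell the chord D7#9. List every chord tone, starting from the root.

D, F#, A, C, E#

D7#9 is a dominant seventh sharp nine built on D.
- root: D
- major 3rd: F#
- perfect 5th: A
- minor 7th: C
- augmented 9th: E#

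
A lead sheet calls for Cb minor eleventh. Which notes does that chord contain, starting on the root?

Cb minor eleventh is a minor eleventh built on C-flat.
Root: C-flat
Minor 3rd (3rd): E-double-flat
Perfect 5th (5th): G-flat
Minor 7th (7th): B-double-flat
Major 9th (9th): D-flat
Perfect 11th (11th): F-flat

C-flat E-double-flat G-flat B-double-flat D-flat F-flat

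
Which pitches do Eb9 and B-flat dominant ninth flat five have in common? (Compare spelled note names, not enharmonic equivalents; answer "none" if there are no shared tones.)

B♭

Eb9 = E♭, G, B♭, D♭, F.
B-flat dominant ninth flat five = B♭, D, F♭, A♭, C.
Shared: B♭.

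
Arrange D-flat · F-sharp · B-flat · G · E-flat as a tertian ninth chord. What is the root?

Stacking in thirds gives E-flat – G – B-flat – D-flat – F-sharp, so E-flat is the root — E-flat dominant seventh sharp nine.

E-flat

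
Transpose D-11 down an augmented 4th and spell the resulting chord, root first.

An augmented 4th down from D is Ab, so the new chord is Ab minor eleventh.
Ab — root
Cb — minor 3rd
Eb — perfect 5th
Gb — minor 7th
Bb — major 9th
Db — perfect 11th

Ab  Cb  Eb  Gb  Bb  Db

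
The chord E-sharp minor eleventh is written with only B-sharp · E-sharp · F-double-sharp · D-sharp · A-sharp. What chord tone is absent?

E-sharp minor eleventh = E-sharp, G-sharp, B-sharp, D-sharp, F-double-sharp, A-sharp. The voicing lacks the 3rd (minor 3rd), G-sharp.

G-sharp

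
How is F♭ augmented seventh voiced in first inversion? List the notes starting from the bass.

F♭ augmented seventh = F-flat–A-flat–C–E-double-flat; first inversion → third (A-flat) lowest.

A-flat C E-double-flat F-flat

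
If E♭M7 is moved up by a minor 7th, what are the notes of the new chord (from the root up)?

A minor 7th up from Eb is Db, so the new chord is Db major seventh.
root → Db
3rd (major 3rd) → F
5th (perfect 5th) → Ab
7th (major 7th) → C

Db F Ab C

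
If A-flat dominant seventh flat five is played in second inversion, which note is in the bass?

Ebb

A-flat dominant seventh flat five = Ab–C–Ebb–Gb. Second inversion → fifth in the bass = Ebb.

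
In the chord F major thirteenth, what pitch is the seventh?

E

F major thirteenth is built on F; its 7th is a major 7th above the root.
A seventh above F uses the letter E, and the major 7th above F is E.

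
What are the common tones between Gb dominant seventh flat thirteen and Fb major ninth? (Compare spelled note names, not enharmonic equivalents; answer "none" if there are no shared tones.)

G-flat, F-flat

Gb dominant seventh flat thirteen = G-flat, B-flat, D-flat, F-flat, E-double-flat.
Fb major ninth = F-flat, A-flat, C-flat, E-flat, G-flat.
Shared: G-flat, F-flat.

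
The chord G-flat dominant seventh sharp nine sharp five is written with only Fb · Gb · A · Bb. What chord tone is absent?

D

G-flat dominant seventh sharp nine sharp five = Gb, Bb, D, Fb, A. The voicing lacks the 5th (augmented 5th), D.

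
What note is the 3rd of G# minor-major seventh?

G# minor-major seventh is built on G-sharp; its 3rd is a minor 3rd above the root.
A third above G uses the letter B, and the minor 3rd above G-sharp is B.

B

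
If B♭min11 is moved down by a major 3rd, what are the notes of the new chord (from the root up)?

Gb Bbb Db Fb Ab Cb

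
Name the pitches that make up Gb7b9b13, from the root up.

Gb7b9b13: dominant seventh flat nine flat thirteen on Gb.
Root: Gb
Major 3rd (3rd): Bb
Perfect 5th (5th): Db
Minor 7th (7th): Fb
Minor 9th (9th): Abb
Minor 13th (13th): Ebb

Gb  Bb  Db  Fb  Abb  Ebb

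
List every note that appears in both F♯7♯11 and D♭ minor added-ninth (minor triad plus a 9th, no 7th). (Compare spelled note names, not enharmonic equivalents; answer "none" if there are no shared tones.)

F♯7♯11 = F#, A#, C#, E, B#.
D♭ minor added-ninth = Db, Fb, Ab, Eb.
Shared: none.

none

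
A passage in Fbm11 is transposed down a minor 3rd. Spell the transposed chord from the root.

Db – Fb – Ab – Cb – Eb – Gb

A minor 3rd down from Fb is Db, so the new chord is Db minor eleventh.
Root: Db
Minor 3rd (3rd): Fb
Perfect 5th (5th): Ab
Minor 7th (7th): Cb
Major 9th (9th): Eb
Perfect 11th (11th): Gb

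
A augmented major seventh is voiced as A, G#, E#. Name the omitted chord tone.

A augmented major seventh = A, C#, E#, G#. The voicing lacks the 3rd (major 3rd), C#.

C#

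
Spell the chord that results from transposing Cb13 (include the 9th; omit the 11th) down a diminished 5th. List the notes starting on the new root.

Cb down a diminished 5th → F. New chord: F dominant thirteenth.
root → F
3rd (major 3rd) → A
5th (perfect 5th) → C
7th (minor 7th) → Eb
9th (major 9th) → G
13th (major 13th) → D

F – A – C – Eb – G – D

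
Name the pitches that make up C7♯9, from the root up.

C7♯9: dominant seventh sharp nine on C.
C — root
E — major 3rd
G — perfect 5th
Bb — minor 7th
D# — augmented 9th

C – E – G – Bb – D#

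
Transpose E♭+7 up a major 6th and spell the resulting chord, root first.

C  E  G#  Bb

Transposed root: Eb → C (major 6th up). So we spell C augmented seventh:
C — root
E — major 3rd
G# — augmented 5th
Bb — minor 7th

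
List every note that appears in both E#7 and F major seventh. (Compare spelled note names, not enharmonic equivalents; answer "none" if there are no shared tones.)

E#7: E♯ G𝄪 B♯ D♯
F major seventh: F A C E
Common to both → none.

none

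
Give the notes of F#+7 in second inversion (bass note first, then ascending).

In root position, F#+7 is F#–A#–C##–E.
Second inversion puts the fifth (C##) in the bass.

C##, E, F#, A#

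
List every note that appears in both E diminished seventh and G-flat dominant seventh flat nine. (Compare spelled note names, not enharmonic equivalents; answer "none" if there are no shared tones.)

Bb Db

E diminished seventh = E, G, Bb, Db.
G-flat dominant seventh flat nine = Gb, Bb, Db, Fb, Abb.
Shared: Bb, Db.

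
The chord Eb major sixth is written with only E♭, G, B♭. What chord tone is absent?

C

Eb major sixth = E♭, G, B♭, C. The voicing lacks the 6th (major 6th), C.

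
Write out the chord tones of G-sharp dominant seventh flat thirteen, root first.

G-sharp B-sharp D-sharp F-sharp E

G-sharp dominant seventh flat thirteen is a dominant seventh flat thirteen built on G-sharp.
- root: G-sharp
- major 3rd: B-sharp
- perfect 5th: D-sharp
- minor 7th: F-sharp
- minor 13th: E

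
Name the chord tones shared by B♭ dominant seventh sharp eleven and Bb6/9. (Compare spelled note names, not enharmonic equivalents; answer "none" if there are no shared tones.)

Bb D F

B♭ dominant seventh sharp eleven: Bb D F Ab E
Bb6/9: Bb D F G C
Common to both → Bb, D, F.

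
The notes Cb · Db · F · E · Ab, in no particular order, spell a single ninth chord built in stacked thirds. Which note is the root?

Db

Stacking in thirds gives Db – F – Ab – Cb – E, so Db is the root — Db dominant seventh sharp nine.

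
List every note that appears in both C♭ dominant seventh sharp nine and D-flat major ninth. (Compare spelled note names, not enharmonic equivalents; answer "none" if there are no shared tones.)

C♭ dominant seventh sharp nine: C-flat E-flat G-flat B-double-flat D
D-flat major ninth: D-flat F A-flat C E-flat
Common to both → E-flat.

E-flat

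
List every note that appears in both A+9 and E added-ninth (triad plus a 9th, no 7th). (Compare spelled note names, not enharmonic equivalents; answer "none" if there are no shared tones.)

A+9: A C# E# G B
E added-ninth: E G# B F#
Common to both → B.

B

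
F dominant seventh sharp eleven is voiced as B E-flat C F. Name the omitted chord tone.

A

F dominant seventh sharp eleven = F, A, C, E-flat, B. The voicing lacks the 3rd (major 3rd), A.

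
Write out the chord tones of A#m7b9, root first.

Root A#, quality minor seventh flat nine:
A# — root
C# — minor 3rd
E# — perfect 5th
G# — minor 7th
B — minor 9th

A#, C#, E#, G#, B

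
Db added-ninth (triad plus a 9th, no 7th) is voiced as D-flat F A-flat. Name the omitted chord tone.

Db added-ninth = D-flat, F, A-flat, E-flat. The voicing lacks the 9th (major 9th), E-flat.

E-flat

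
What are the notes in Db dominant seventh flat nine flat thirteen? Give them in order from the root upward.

D♭ F A♭ C♭ E𝄫 B𝄫

Db dominant seventh flat nine flat thirteen: dominant seventh flat nine flat thirteen on D♭.
root → D♭
3rd (major 3rd) → F
5th (perfect 5th) → A♭
7th (minor 7th) → C♭
9th (minor 9th) → E𝄫
13th (minor 13th) → B𝄫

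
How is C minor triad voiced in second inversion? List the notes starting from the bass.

C minor triad = C–Eb–G; second inversion → fifth (G) lowest.

G, C, Eb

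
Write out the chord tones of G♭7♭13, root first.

Root Gb, quality dominant seventh flat thirteen:
- root: Gb
- major 3rd: Bb
- perfect 5th: Db
- minor 7th: Fb
- minor 13th: Ebb

Gb, Bb, Db, Fb, Ebb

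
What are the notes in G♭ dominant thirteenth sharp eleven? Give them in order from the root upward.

G-flat  B-flat  D-flat  F-flat  A-flat  C  E-flat

G♭ dominant thirteenth sharp eleven is a dominant thirteenth sharp eleven built on G-flat.
G-flat — root
B-flat — major 3rd
D-flat — perfect 5th
F-flat — minor 7th
A-flat — major 9th
C — augmented 11th
E-flat — major 13th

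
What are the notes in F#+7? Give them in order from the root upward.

F#  A#  C##  E

Root F#, quality augmented seventh:
- root: F#
- major 3rd: A#
- augmented 5th: C##
- minor 7th: E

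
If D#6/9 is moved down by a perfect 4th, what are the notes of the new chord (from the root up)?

A# C## E# F## B#

Transposed root: D# → A# (perfect 4th down). So we spell A# six-nine:
root → A#
3rd (major 3rd) → C##
5th (perfect 5th) → E#
6th (major 6th) → F##
9th (major 9th) → B#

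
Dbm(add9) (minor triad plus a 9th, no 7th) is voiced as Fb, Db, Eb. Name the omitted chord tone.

Dbm(add9) = Db, Fb, Ab, Eb. The voicing lacks the 5th (perfect 5th), Ab.

Ab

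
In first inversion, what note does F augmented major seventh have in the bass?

A

F augmented major seventh in root position is F–A–C-sharp–E.
First inversion places the third in the bass, which is A.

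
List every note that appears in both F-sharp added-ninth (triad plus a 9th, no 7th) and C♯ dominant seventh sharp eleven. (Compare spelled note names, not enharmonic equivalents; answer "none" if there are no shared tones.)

C-sharp – G-sharp

F-sharp added-ninth: F-sharp A-sharp C-sharp G-sharp
C♯ dominant seventh sharp eleven: C-sharp E-sharp G-sharp B F-double-sharp
Common to both → C-sharp, G-sharp.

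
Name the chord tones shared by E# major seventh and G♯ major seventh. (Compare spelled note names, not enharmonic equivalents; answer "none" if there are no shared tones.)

B#

E# major seventh = E#, G##, B#, D##.
G♯ major seventh = G#, B#, D#, F##.
Shared: B#.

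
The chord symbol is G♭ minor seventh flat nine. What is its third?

Root of G♭ minor seventh flat nine = Gb. The 3rd is a minor 3rd: Gb up a minor 3rd → Bbb.

Bbb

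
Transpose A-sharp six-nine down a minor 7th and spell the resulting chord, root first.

A# down a minor 7th → B#. New chord: B# six-nine.
B# — root
D## — major 3rd
F## — perfect 5th
G## — major 6th
C## — major 9th

B#  D##  F##  G##  C##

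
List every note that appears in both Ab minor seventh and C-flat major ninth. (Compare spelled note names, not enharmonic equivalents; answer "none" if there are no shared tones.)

Ab minor seventh: A-flat C-flat E-flat G-flat
C-flat major ninth: C-flat E-flat G-flat B-flat D-flat
Common to both → C-flat, E-flat, G-flat.

C-flat – E-flat – G-flat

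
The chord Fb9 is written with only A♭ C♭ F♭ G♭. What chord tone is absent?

Fb9 = F♭, A♭, C♭, E𝄫, G♭. The voicing lacks the 7th (minor 7th), E𝄫.

E𝄫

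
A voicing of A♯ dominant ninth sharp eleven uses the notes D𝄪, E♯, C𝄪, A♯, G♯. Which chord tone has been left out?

B♯

The full A♯ dominant ninth sharp eleven chord is A♯, C𝄪, E♯, G♯, B♯, D𝄪.
Comparing with the voicing, the major 9th (9th) — B♯ — is absent.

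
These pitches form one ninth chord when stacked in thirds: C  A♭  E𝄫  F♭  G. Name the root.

F♭

Stacking in thirds gives F♭ – A♭ – C – E𝄫 – G, so F♭ is the root — F♭ dominant seventh sharp nine sharp five.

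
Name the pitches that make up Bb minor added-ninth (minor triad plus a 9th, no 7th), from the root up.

Bb  Db  F  C

Bb minor added-ninth: minor added-ninth on Bb.
Root: Bb
Minor 3rd (3rd): Db
Perfect 5th (5th): F
Major 9th (9th): C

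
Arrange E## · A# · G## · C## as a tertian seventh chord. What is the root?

A#

Arranged so that each adjacent pair is a third by letter name: A# – C## – E## – G##.
The bottom of that stack, A#, is the root (this is A# augmented major seventh).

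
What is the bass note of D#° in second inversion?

D#° in root position is D#–F#–A.
Second inversion places the fifth in the bass, which is A.

A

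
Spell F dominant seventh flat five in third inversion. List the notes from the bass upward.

E-flat, F, A, C-flat

F dominant seventh flat five = F–A–C-flat–E-flat; third inversion → seventh (E-flat) lowest.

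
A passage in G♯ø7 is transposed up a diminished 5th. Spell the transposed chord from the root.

A diminished 5th up from G# is D, so the new chord is D half-diminished seventh.
- root: D
- minor 3rd: F
- diminished 5th: Ab
- minor 7th: C

D F Ab C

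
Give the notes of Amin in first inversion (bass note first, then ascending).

Amin = A–C–E; first inversion → third (C) lowest.

C – E – A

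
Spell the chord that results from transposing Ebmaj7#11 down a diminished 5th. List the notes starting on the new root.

A – C♯ – E – G♯ – D♯

E♭ down a diminished 5th → A. New chord: A major seventh sharp eleven.
A — root
C♯ — major 3rd
E — perfect 5th
G♯ — major 7th
D♯ — augmented 11th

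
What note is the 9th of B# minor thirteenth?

B# minor thirteenth is built on B-sharp; its 9th is a major 9th above the root.
A second above B uses the letter C, and the major 9th above B-sharp is C-double-sharp.

C-double-sharp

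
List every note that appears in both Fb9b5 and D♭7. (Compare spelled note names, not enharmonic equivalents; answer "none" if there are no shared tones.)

Ab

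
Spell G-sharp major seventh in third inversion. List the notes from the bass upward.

In root position, G-sharp major seventh is G#–B#–D#–F##.
Third inversion puts the seventh (F##) in the bass.

F##, G#, B#, D#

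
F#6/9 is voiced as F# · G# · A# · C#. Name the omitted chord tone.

D#

F#6/9 = F#, A#, C#, D#, G#. The voicing lacks the 6th (major 6th), D#.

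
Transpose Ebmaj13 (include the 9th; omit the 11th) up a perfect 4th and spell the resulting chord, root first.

Ab, C, Eb, G, Bb, F

A perfect 4th up from Eb is Ab, so the new chord is Ab major thirteenth.
- root: Ab
- major 3rd: C
- perfect 5th: Eb
- major 7th: G
- major 9th: Bb
- major 13th: F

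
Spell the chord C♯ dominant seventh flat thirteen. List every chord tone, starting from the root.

C#, E#, G#, B, A

C♯ dominant seventh flat thirteen: dominant seventh flat thirteen on C#.
C# — root
E# — major 3rd
G# — perfect 5th
B — minor 7th
A — minor 13th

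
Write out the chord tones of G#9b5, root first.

G# – B# – D – F# – A#

G#9b5 is a dominant ninth flat five built on G#.
G# — root
B# — major 3rd
D — diminished 5th
F# — minor 7th
A# — major 9th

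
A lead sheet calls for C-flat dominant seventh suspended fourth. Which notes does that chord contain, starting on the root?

C-flat dominant seventh suspended fourth is a dominant seventh suspended fourth built on Cb.
- root: Cb
- perfect 4th: Fb
- perfect 5th: Gb
- minor 7th: Bbb

Cb Fb Gb Bbb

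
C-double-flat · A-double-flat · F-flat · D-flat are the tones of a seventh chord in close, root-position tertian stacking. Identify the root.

Arranged so that each adjacent pair is a third by letter name: D-flat – F-flat – A-double-flat – C-double-flat.
The bottom of that stack, D-flat, is the root (this is D-flat diminished seventh).

D-flat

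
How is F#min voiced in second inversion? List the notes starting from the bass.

C#, F#, A

F#min = F#–A–C#; second inversion → fifth (C#) lowest.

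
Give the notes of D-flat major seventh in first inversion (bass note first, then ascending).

F A♭ C D♭

D-flat major seventh = D♭–F–A♭–C; first inversion → third (F) lowest.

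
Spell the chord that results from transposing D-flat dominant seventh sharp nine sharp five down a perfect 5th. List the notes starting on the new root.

G-flat  B-flat  D  F-flat  A

Transposed root: D-flat → G-flat (perfect 5th down). So we spell G-flat dominant seventh sharp nine sharp five:
G-flat — root
B-flat — major 3rd
D — augmented 5th
F-flat — minor 7th
A — augmented 9th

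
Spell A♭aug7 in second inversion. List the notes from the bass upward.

E  G♭  A♭  C

In root position, A♭aug7 is A♭–C–E–G♭.
Second inversion puts the fifth (E) in the bass.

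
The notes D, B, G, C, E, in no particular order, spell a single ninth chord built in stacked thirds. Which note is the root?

Arranged so that each adjacent pair is a third by letter name: C – E – G – B – D.
The bottom of that stack, C, is the root (this is C major ninth).

C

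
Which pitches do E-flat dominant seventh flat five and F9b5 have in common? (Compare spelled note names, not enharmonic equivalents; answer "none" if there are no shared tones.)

Eb  G

E-flat dominant seventh flat five: Eb G Bbb Db
F9b5: F A Cb Eb G
Common to both → Eb, G.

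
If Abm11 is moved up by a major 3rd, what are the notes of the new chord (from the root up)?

A♭ up a major 3rd → C. New chord: C minor eleventh.
root → C
3rd (minor 3rd) → E♭
5th (perfect 5th) → G
7th (minor 7th) → B♭
9th (major 9th) → D
11th (perfect 11th) → F

C E♭ G B♭ D F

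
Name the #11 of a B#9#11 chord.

B#9#11 is built on B#; its 11th is an augmented 11th above the root.
A fourth above B uses the letter E, and the augmented 11th above B# is E##.

E##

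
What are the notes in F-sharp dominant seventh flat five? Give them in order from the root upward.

F-sharp dominant seventh flat five is a dominant seventh flat five built on F-sharp.
root → F-sharp
3rd (major 3rd) → A-sharp
5th (diminished 5th) → C
7th (minor 7th) → E

F-sharp, A-sharp, C, E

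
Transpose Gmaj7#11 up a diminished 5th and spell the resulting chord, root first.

G up a diminished 5th → Db. New chord: Db major seventh sharp eleven.
Root: Db
Major 3rd (3rd): F
Perfect 5th (5th): Ab
Major 7th (7th): C
Augmented 11th (11th): G

Db, F, Ab, C, G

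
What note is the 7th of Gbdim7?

Root of Gbdim7 = Gb. The 7th is a diminished 7th: Gb up a diminished 7th → Fbb.

Fbb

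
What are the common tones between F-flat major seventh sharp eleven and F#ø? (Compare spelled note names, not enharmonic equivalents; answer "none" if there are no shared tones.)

none

F-flat major seventh sharp eleven: Fb Ab Cb Eb Bb
F#ø: F# A C E
Common to both → none.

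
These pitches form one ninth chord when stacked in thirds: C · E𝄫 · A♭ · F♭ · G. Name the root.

F♭

Stacking in thirds gives F♭ – A♭ – C – E𝄫 – G, so F♭ is the root — F♭ dominant seventh sharp nine sharp five.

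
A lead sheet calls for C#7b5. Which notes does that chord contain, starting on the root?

C#, E#, G, B

C#7b5 is a dominant seventh flat five built on C#.
- root: C#
- major 3rd: E#
- diminished 5th: G
- minor 7th: B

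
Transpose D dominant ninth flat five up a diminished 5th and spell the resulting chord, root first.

Ab – C – Ebb – Gb – Bb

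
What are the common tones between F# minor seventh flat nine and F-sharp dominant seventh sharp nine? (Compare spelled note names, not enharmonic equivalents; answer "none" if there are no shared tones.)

F-sharp C-sharp E

F# minor seventh flat nine = F-sharp, A, C-sharp, E, G.
F-sharp dominant seventh sharp nine = F-sharp, A-sharp, C-sharp, E, G-double-sharp.
Shared: F-sharp, C-sharp, E.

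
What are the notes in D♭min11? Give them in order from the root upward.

Db, Fb, Ab, Cb, Eb, Gb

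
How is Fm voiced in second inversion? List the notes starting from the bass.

In root position, Fm is F–A♭–C.
Second inversion puts the fifth (C) in the bass.

C, F, A♭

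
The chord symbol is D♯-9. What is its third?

Root of D♯-9 = D#. The 3rd is a minor 3rd: D# up a minor 3rd → F#.

F#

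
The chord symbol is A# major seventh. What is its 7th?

G##

Root of A# major seventh = A#. The 7th is a major 7th: A# up a major 7th → G##.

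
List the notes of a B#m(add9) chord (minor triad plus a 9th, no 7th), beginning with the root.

B♯ – D♯ – F𝄪 – C𝄪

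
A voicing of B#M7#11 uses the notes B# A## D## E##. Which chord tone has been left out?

F##

B#M7#11 = B#, D##, F##, A##, E##. The voicing lacks the 5th (perfect 5th), F##.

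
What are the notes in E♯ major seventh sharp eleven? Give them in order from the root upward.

E#  G##  B#  D##  A##

E♯ major seventh sharp eleven: major seventh sharp eleven on E#.
E# — root
G## — major 3rd
B# — perfect 5th
D## — major 7th
A## — augmented 11th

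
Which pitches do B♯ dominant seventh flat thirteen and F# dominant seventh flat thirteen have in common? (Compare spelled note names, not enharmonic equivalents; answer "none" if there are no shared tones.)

A-sharp

B♯ dominant seventh flat thirteen: B-sharp D-double-sharp F-double-sharp A-sharp G-sharp
F# dominant seventh flat thirteen: F-sharp A-sharp C-sharp E D
Common to both → A-sharp.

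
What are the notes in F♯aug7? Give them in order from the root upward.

F♯aug7 is an augmented seventh built on F#.
F# — root
A# — major 3rd
C## — augmented 5th
E — minor 7th

F# A# C## E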